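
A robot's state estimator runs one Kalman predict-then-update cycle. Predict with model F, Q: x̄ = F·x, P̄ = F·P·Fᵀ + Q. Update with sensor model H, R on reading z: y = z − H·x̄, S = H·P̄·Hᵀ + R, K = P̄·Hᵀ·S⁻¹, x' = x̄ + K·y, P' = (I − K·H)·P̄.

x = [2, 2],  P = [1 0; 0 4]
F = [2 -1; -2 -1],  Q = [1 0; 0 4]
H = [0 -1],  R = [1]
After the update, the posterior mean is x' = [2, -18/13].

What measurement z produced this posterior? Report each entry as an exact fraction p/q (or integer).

x̄ = F·x = [2, -6]
P̄ = F·P·Fᵀ + Q = [9 0; 0 12]
S = H·P̄·Hᵀ + R = [13]
K = P̄·Hᵀ·S⁻¹ = [0; -12/13]
x' − x̄ = [0, 60/13] = K·y
y = (KᵀK)⁻¹·Kᵀ·(x' − x̄) = [-5]
z = y + H·x̄ = [-5] + [6] = [1]

z = [1]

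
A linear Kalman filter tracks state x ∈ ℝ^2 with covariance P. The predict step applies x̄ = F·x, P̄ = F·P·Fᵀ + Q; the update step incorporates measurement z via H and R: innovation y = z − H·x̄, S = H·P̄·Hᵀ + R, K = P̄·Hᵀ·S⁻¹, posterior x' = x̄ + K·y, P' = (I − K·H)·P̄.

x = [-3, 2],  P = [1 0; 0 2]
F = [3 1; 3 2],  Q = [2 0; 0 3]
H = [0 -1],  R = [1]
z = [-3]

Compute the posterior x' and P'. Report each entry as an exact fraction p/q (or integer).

x' = [-43/21, 55/21]
P' = [104/21 13/21; 13/21 20/21]

x̄ = F·x = [-7, -5]
P̄ = F·P·Fᵀ + Q = [13 13; 13 20]
y = z − H·x̄ = [-8]
S = H·P̄·Hᵀ + R = [21]
K = P̄·Hᵀ·S⁻¹ = [-13/21; -20/21]
x' = x̄ + K·y = [-43/21, 55/21]
P' = (I − K·H)·P̄ = [104/21 13/21; 13/21 20/21]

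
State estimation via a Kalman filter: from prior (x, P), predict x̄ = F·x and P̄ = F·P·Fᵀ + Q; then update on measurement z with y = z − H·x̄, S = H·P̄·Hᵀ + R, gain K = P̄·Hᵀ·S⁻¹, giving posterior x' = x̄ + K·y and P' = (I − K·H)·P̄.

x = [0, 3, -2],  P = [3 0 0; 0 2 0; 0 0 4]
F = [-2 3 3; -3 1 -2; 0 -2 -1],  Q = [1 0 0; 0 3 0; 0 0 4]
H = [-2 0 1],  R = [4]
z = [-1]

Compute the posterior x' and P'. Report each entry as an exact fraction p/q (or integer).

x' = [-45/64, 227/32, -5/2]
P' = [191/96 79/48 7/3; 79/48 1151/24 10/3; 7/3 10/3 16/3]

x̄ = F·x = [3, 7, -4]
P̄ = F·P·Fᵀ + Q = [67 0 -24; 0 48 4; -24 4 16]
y = z − H·x̄ = [9]
S = H·P̄·Hᵀ + R = [384]
K = P̄·Hᵀ·S⁻¹ = [-79/192; 1/96; 1/6]
x' = x̄ + K·y = [-45/64, 227/32, -5/2]
P' = (I − K·H)·P̄ = [191/96 79/48 7/3; 79/48 1151/24 10/3; 7/3 10/3 16/3]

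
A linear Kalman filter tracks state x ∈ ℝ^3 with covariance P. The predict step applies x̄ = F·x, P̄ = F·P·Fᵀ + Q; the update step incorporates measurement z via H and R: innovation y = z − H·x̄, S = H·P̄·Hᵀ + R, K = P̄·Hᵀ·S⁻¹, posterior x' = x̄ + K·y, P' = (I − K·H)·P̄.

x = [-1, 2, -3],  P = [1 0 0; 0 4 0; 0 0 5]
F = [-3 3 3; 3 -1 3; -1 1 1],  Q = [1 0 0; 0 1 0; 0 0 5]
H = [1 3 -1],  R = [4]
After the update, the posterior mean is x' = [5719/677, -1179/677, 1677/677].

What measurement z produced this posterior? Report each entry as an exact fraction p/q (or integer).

z = [1]

x̄ = F·x = [0, -14, 0]
P̄ = F·P·Fᵀ + Q = [91 24 30; 24 59 8; 30 8 15]
S = H·P̄·Hᵀ + R = [677]
K = P̄·Hᵀ·S⁻¹ = [133/677; 193/677; 39/677]
x' − x̄ = [5719/677, 8299/677, 1677/677] = K·y
y = (KᵀK)⁻¹·Kᵀ·(x' − x̄) = [43]
z = y + H·x̄ = [43] + [-42] = [1]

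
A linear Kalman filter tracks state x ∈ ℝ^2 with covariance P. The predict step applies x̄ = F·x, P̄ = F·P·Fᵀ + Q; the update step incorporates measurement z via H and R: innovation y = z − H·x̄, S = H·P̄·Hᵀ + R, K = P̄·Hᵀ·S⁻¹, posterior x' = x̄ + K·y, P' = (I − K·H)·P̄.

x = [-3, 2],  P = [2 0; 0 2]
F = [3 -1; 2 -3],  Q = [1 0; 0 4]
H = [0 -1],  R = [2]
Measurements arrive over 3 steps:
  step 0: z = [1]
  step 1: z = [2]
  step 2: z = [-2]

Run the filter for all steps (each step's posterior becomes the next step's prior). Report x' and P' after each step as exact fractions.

step 0: x' = [-77/16, -27/16], P' = [87/8 9/8; 9/8 15/8]
step 1: x' = [-466/47, -887/423], P' = [1376/47 104/47; 104/47 814/423]
step 2: x' = [-149585/24084, 13865/8028], P' = [438583/12042 11075/4014; 11075/4014 2629/1338]

step 0: x̄ = F·x = [-11, -12]
step 0: P̄ = F·P·Fᵀ + Q = [21 18; 18 30]
step 0: y = z − H·x̄ = [-11]
step 0: S = H·P̄·Hᵀ + R = [32]
step 0: K = P̄·Hᵀ·S⁻¹ = [-9/16; -15/16]
step 0: x' = x̄ + K·y = [-77/16, -27/16]
step 0: P' = (I − K·H)·P̄ = [87/8 9/8; 9/8 15/8]
step 1: x̄ = F·x = [-51/4, -73/16]
step 1: P̄ = F·P·Fᵀ + Q = [94 117/2; 117/2 407/8]
step 1: y = z − H·x̄ = [-41/16]
step 1: S = H·P̄·Hᵀ + R = [423/8]
step 1: K = P̄·Hᵀ·S⁻¹ = [-52/47; -407/423]
step 1: x' = x̄ + K·y = [-466/47, -887/423]
step 1: P' = (I − K·H)·P̄ = [1376/47 104/47; 104/47 814/423]
step 2: x̄ = F·x = [-11695/423, -1909/141]
step 2: P̄ = F·P·Fᵀ + Q = [107077/423 22150/141; 22150/141 5258/47]
step 2: y = z − H·x̄ = [-2191/141]
step 2: S = H·P̄·Hᵀ + R = [5352/47]
step 2: K = P̄·Hᵀ·S⁻¹ = [-11075/8028; -2629/2676]
step 2: x' = x̄ + K·y = [-149585/24084, 13865/8028]
step 2: P' = (I − K·H)·P̄ = [438583/12042 11075/4014; 11075/4014 2629/1338]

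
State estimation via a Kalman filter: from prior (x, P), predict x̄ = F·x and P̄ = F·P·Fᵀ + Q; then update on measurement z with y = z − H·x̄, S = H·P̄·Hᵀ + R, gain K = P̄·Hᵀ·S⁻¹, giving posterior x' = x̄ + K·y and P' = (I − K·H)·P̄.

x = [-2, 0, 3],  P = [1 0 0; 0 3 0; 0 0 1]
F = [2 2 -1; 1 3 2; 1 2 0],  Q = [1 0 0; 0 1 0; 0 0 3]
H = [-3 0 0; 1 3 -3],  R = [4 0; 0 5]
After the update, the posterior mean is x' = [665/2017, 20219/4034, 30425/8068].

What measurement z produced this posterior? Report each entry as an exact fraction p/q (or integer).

x̄ = F·x = [-7, 4, -2]
P̄ = F·P·Fᵀ + Q = [18 18 14; 18 33 19; 14 19 16]
S = H·P̄·Hᵀ + R = [166 -90; -90 146]
K = P̄·Hᵀ·S⁻¹ = [-648/2017 15/2017; -621/4034 1275/4034; -2031/8068 19/8068]
x' − x̄ = [14784/2017, 4083/4034, 46561/8068] = K·y
y = (KᵀK)⁻¹·Kᵀ·(x' − x̄) = [-23, -8]
z = y + H·x̄ = [-23, -8] + [21, 11] = [-2, 3]

z = [-2, 3]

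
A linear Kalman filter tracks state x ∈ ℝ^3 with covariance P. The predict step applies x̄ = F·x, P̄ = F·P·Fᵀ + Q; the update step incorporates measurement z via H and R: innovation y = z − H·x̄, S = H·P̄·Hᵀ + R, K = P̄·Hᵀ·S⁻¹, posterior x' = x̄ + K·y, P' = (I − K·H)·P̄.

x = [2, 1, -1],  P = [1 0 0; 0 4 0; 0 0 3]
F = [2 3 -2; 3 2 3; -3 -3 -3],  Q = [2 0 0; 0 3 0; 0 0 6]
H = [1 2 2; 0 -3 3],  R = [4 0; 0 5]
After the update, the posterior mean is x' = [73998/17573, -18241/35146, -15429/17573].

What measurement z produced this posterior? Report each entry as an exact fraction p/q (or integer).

z = [1, -1]

x̄ = F·x = [9, 5, -6]
P̄ = F·P·Fᵀ + Q = [54 12 -24; 12 55 -60; -24 -60 78]
S = H·P̄·Hᵀ + R = [62 30; 30 2282]
K = P̄·Hᵀ·S⁻¹ = [17925/35146 -1899/35146; 7457/70292 -10725/70292; 3741/35146 6327/35146]
x' − x̄ = [-84159/17573, -193971/35146, 90009/17573] = K·y
y = (KᵀK)⁻¹·Kᵀ·(x' − x̄) = [-6, 32]
z = y + H·x̄ = [-6, 32] + [7, -33] = [1, -1]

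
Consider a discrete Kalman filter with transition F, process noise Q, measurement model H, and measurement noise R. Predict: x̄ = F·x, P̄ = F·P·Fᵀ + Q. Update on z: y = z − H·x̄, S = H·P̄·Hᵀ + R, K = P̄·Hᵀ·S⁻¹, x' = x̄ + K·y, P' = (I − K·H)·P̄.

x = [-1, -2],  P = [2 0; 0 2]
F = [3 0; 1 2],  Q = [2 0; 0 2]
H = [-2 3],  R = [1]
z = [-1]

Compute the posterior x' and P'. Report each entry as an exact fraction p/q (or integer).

x̄ = F·x = [-3, -5]
P̄ = F·P·Fᵀ + Q = [20 6; 6 12]
y = z − H·x̄ = [8]
S = H·P̄·Hᵀ + R = [117]
K = P̄·Hᵀ·S⁻¹ = [-22/117; 8/39]
x' = x̄ + K·y = [-527/117, -131/39]
P' = (I − K·H)·P̄ = [1856/117 410/39; 410/39 92/13]

x' = [-527/117, -131/39]
P' = [1856/117 410/39; 410/39 92/13]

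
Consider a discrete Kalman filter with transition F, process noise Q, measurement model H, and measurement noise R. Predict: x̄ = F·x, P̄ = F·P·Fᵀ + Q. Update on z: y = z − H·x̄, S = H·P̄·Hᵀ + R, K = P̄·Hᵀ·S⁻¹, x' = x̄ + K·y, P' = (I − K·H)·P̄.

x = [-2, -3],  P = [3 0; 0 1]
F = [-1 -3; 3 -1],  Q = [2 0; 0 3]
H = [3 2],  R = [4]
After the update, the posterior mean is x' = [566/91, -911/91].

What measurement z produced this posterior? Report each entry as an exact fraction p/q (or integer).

x̄ = F·x = [11, -3]
P̄ = F·P·Fᵀ + Q = [14 -6; -6 31]
S = H·P̄·Hᵀ + R = [182]
K = P̄·Hᵀ·S⁻¹ = [15/91; 22/91]
x' − x̄ = [-435/91, -638/91] = K·y
y = (KᵀK)⁻¹·Kᵀ·(x' − x̄) = [-29]
z = y + H·x̄ = [-29] + [27] = [-2]

z = [-2]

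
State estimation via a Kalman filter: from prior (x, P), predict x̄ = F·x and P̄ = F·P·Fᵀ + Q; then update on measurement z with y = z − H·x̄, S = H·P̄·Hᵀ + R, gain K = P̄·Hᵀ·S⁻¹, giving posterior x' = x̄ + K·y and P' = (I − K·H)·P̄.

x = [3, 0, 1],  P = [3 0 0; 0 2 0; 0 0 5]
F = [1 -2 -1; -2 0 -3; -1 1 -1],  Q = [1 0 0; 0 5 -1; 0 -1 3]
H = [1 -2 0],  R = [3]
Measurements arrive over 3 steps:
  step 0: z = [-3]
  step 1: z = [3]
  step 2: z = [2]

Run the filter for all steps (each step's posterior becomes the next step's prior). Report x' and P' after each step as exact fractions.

step 0: x̄ = F·x = [2, -9, -4]
step 0: P̄ = F·P·Fᵀ + Q = [17 9 -2; 9 62 20; -2 20 13]
step 0: y = z − H·x̄ = [-23]
step 0: S = H·P̄·Hᵀ + R = [232]
step 0: K = P̄·Hᵀ·S⁻¹ = [-1/232; -115/232; -21/116]
step 0: x' = x̄ + K·y = [487/232, 557/232, 19/116]
step 0: P' = (I − K·H)·P̄ = [3943/232 1973/232 -253/116; 1973/232 1159/232 -95/116; -253/116 -95/116 313/58]
step 1: x̄ = F·x = [-665/232, -136/29, 4/29]
step 1: P̄ = F·P·Fᵀ + Q = [2423/232 391/29 90/29; 391/29 2766/29 688/29; 90/29 688/29 309/29]
step 1: y = z − H·x̄ = [-815/232]
step 1: S = H·P̄·Hᵀ + R = [79119/232]
step 1: K = P̄·Hᵀ·S⁻¹ = [-3833/79119; -41128/79119; -10288/79119]
step 1: x' = x̄ + K·y = [-213320/79119, -226561/79119, 47054/79119]
step 1: P' = (I − K·H)·P̄ = [762989/79119 387244/79119 75568/79119; 387244/79119 255314/79119 53216/79119; 75568/79119 53216/79119 386807/79119]
step 2: x̄ = F·x = [192748/79119, 285478/79119, -60295/79119]
step 2: P̄ = F·P·Fᵀ + Q = [762923/79119 1427147/79119 328138/79119; 1427147/79119 7835630/79119 2050984/79119; 328138/79119 2050984/79119 912683/79119]
step 2: y = z − H·x̄ = [536446/79119]
step 2: S = H·P̄·Hᵀ + R = [26634212/79119]
step 2: K = P̄·Hᵀ·S⁻¹ = [-2091371/26634212; -14244113/26634212; -1886915/13317106]
step 2: x' = x̄ + K·y = [25352845/13317106, -238349/13317106, -11471220/6658553]
step 2: P' = (I − K·H)·P̄ = [201544765/26634212 103909439/26634212 5354077/13317106; 103909439/26634212 73320889/26634212 5507411/13317106; 5354077/13317106 5507411/13317106 31809046/6658553]

step 0: x' = [487/232, 557/232, 19/116], P' = [3943/232 1973/232 -253/116; 1973/232 1159/232 -95/116; -253/116 -95/116 313/58]
step 1: x' = [-213320/79119, -226561/79119, 47054/79119], P' = [762989/79119 387244/79119 75568/79119; 387244/79119 255314/79119 53216/79119; 75568/79119 53216/79119 386807/79119]
step 2: x' = [25352845/13317106, -238349/13317106, -11471220/6658553], P' = [201544765/26634212 103909439/26634212 5354077/13317106; 103909439/26634212 73320889/26634212 5507411/13317106; 5354077/13317106 5507411/13317106 31809046/6658553]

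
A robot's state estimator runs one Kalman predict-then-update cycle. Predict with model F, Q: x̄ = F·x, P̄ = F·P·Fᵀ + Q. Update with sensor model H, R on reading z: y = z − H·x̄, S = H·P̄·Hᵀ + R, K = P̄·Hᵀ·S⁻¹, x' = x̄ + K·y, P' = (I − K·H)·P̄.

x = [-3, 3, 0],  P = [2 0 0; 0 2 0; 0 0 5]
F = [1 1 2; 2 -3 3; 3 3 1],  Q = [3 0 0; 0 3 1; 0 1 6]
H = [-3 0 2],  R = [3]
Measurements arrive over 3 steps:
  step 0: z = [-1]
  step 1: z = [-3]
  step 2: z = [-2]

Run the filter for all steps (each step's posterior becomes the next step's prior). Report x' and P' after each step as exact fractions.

step 0: x̄ = F·x = [0, -15, 0]
step 0: P̄ = F·P·Fᵀ + Q = [27 28 22; 28 74 10; 22 10 47]
step 0: y = z − H·x̄ = [-1]
step 0: S = H·P̄·Hᵀ + R = [170]
step 0: K = P̄·Hᵀ·S⁻¹ = [-37/170; -32/85; 14/85]
step 0: x' = x̄ + K·y = [37/170, -1243/85, -14/85]
step 0: P' = (I − K·H)·P̄ = [3221/170 1196/85 2388/85; 1196/85 4242/85 1746/85; 2388/85 1746/85 3603/85]
step 1: x̄ = F·x = [-501/34, 3724/85, -1475/34]
step 1: P̄ = F·P·Fᵀ + Q = [15779/34 4479/17 24351/34; 4479/17 60178/85 3107/17; 24351/34 3107/17 41247/34]
step 1: y = z − H·x̄ = [1345/34]
step 1: S = H·P̄·Hᵀ + R = [14889/34]
step 1: K = P̄·Hᵀ·S⁻¹ = [65/709; -14446/14889; 3147/4963]
step 1: x' = x̄ + K·y = [-7876/709, 404233/74445, -90815/4963]
step 1: P' = (I − K·H)·P̄ = [326429/709 214418/709 489741/709; 214418/709 22016056/74445 2244166/4963; 489741/709 2244166/4963 5147001/4963]
step 2: x̄ = F·x = [-3147197/74445, -2317778/24815, -876822/24815]
step 2: P̄ = F·P·Fᵀ + Q = [750703456/74445 234063429/24815 351321246/24815; 234063429/24815 257098438/24815 313093127/24815; 351321246/24815 313093127/24815 500011128/24815]
step 2: y = z − H·x̄ = [-206169/3545]
step 2: S = H·P̄·Hᵀ + R = [5196339/3545]
step 2: K = P̄·Hᵀ·S⁻¹ = [-6865852/5196339; -10857719/5196339; -856214/577371]
step 2: x' = x̄ + K·y = [419123653/12124791, 340922921/12124791, 68586920/1347199]
step 2: P' = (I − K·H)·P̄ = [273716149360/36374373 195892942907/36374373 45611348066/4041597; 195892942907/36374373 144073401139/36374373 32636156479/4041597; 45611348066/4041597 32636156479/4041597 22802677284/1347199]

step 0: x' = [37/170, -1243/85, -14/85], P' = [3221/170 1196/85 2388/85; 1196/85 4242/85 1746/85; 2388/85 1746/85 3603/85]
step 1: x' = [-7876/709, 404233/74445, -90815/4963], P' = [326429/709 214418/709 489741/709; 214418/709 22016056/74445 2244166/4963; 489741/709 2244166/4963 5147001/4963]
step 2: x' = [419123653/12124791, 340922921/12124791, 68586920/1347199], P' = [273716149360/36374373 195892942907/36374373 45611348066/4041597; 195892942907/36374373 144073401139/36374373 32636156479/4041597; 45611348066/4041597 32636156479/4041597 22802677284/1347199]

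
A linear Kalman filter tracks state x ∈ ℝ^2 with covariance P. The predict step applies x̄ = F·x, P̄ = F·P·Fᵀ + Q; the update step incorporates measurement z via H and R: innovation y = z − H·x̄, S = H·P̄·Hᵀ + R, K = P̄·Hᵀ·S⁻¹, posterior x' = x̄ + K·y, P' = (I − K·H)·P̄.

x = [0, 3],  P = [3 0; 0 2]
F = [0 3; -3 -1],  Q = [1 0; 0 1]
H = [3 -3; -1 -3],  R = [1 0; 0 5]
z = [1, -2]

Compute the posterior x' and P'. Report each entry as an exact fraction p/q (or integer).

x̄ = F·x = [9, -3]
P̄ = F·P·Fᵀ + Q = [19 -6; -6 30]
y = z − H·x̄ = [-35, -2]
S = H·P̄·Hᵀ + R = [550 249; 249 258]
K = P̄·Hᵀ·S⁻¹ = [6533/26633 -19225/79899; -2316/26633 -6436/26633]
x' = x̄ + K·y = [71576/79899, 14033/26633]
P' = (I − K·H)·P̄ = [28931/79899 7466/26633; 7466/26633 8238/26633]

x' = [71576/79899, 14033/26633]
P' = [28931/79899 7466/26633; 7466/26633 8238/26633]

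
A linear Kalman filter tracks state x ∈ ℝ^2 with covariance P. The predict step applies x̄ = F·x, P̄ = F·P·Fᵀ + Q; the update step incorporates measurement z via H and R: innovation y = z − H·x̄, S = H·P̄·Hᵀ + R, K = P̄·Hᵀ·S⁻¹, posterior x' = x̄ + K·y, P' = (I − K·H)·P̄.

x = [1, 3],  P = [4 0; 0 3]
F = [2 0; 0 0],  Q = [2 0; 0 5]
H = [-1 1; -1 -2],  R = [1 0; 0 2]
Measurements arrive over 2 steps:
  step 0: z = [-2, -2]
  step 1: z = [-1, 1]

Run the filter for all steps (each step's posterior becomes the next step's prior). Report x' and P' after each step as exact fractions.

step 0: x̄ = F·x = [2, 0]
step 0: P̄ = F·P·Fᵀ + Q = [18 0; 0 5]
step 0: y = z − H·x̄ = [0, 0]
step 0: S = H·P̄·Hᵀ + R = [24 8; 8 40]
step 0: K = P̄·Hᵀ·S⁻¹ = [-9/14 -9/28; 5/16 -5/16]
step 0: x' = x̄ + K·y = [2, 0]
step 0: P' = (I − K·H)·P̄ = [9/14 0; 0 5/16]
step 1: x̄ = F·x = [4, 0]
step 1: P̄ = F·P·Fᵀ + Q = [32/7 0; 0 5]
step 1: y = z − H·x̄ = [3, 5]
step 1: S = H·P̄·Hᵀ + R = [74/7 -38/7; -38/7 186/7]
step 1: K = P̄·Hᵀ·S⁻¹ = [-32/55 -16/55; 5/16 -5/16]
step 1: x' = x̄ + K·y = [4/5, -5/8]
step 1: P' = (I − K·H)·P̄ = [32/55 0; 0 5/16]

step 0: x' = [2, 0], P' = [9/14 0; 0 5/16]
step 1: x' = [4/5, -5/8], P' = [32/55 0; 0 5/16]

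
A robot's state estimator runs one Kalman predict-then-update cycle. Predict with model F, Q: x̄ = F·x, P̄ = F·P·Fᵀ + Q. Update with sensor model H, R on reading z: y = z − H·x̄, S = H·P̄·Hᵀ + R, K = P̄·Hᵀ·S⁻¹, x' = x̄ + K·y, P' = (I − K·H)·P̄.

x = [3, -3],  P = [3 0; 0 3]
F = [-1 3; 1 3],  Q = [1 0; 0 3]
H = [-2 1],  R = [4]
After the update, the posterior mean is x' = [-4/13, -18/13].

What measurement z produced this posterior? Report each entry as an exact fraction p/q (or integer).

x̄ = F·x = [-12, -6]
P̄ = F·P·Fᵀ + Q = [31 24; 24 33]
S = H·P̄·Hᵀ + R = [65]
K = P̄·Hᵀ·S⁻¹ = [-38/65; -3/13]
x' − x̄ = [152/13, 60/13] = K·y
y = (KᵀK)⁻¹·Kᵀ·(x' − x̄) = [-20]
z = y + H·x̄ = [-20] + [18] = [-2]

z = [-2]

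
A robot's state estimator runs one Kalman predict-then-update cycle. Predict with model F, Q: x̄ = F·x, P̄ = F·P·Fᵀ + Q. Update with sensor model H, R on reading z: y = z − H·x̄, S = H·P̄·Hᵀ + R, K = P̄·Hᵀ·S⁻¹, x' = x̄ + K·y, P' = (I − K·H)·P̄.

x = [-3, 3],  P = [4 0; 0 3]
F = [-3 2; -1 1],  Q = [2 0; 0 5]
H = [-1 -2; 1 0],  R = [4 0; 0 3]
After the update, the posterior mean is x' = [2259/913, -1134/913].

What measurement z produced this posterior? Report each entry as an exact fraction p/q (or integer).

x̄ = F·x = [15, 6]
P̄ = F·P·Fᵀ + Q = [50 18; 18 12]
S = H·P̄·Hᵀ + R = [174 -86; -86 53]
K = P̄·Hᵀ·S⁻¹ = [-129/913 652/913; -339/913 -240/913]
x' − x̄ = [-11436/913, -6612/913] = K·y
y = (KᵀK)⁻¹·Kᵀ·(x' − x̄) = [28, -12]
z = y + H·x̄ = [28, -12] + [-27, 15] = [1, 3]

z = [1, 3]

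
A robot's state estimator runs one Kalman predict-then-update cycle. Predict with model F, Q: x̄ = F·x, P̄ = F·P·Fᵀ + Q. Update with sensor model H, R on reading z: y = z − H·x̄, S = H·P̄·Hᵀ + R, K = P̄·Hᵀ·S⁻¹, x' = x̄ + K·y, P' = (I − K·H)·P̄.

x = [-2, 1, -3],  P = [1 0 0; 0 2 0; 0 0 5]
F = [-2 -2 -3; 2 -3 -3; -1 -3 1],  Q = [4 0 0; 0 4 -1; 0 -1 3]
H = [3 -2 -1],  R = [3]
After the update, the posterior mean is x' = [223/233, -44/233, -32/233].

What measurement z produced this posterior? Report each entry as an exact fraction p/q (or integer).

x̄ = F·x = [11, 2, -4]
P̄ = F·P·Fᵀ + Q = [61 53 -1; 53 71 0; -1 0 27]
S = H·P̄·Hᵀ + R = [233]
K = P̄·Hᵀ·S⁻¹ = [78/233; 17/233; -30/233]
x' − x̄ = [-2340/233, -510/233, 900/233] = K·y
y = (KᵀK)⁻¹·Kᵀ·(x' − x̄) = [-30]
z = y + H·x̄ = [-30] + [33] = [3]

z = [3]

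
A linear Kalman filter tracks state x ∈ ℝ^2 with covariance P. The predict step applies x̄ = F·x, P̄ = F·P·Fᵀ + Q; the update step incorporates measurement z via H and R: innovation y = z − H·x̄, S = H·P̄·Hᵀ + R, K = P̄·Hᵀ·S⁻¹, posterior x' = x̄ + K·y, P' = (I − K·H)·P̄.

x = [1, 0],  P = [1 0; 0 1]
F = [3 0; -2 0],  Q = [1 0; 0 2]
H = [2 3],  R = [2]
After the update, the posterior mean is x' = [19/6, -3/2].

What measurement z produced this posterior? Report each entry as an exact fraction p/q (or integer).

x̄ = F·x = [3, -2]
P̄ = F·P·Fᵀ + Q = [10 -6; -6 6]
S = H·P̄·Hᵀ + R = [24]
K = P̄·Hᵀ·S⁻¹ = [1/12; 1/4]
x' − x̄ = [1/6, 1/2] = K·y
y = (KᵀK)⁻¹·Kᵀ·(x' − x̄) = [2]
z = y + H·x̄ = [2] + [0] = [2]

z = [2]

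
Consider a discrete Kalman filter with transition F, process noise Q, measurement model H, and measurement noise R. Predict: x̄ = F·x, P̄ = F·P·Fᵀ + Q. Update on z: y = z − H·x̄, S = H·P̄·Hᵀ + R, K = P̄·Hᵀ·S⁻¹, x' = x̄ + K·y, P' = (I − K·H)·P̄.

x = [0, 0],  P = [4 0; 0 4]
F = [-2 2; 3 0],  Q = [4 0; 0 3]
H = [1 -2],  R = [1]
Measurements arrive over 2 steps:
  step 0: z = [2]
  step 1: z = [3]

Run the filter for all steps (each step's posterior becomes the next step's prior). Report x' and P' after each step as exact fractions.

step 0: x̄ = F·x = [0, 0]
step 0: P̄ = F·P·Fᵀ + Q = [36 -24; -24 39]
step 0: y = z − H·x̄ = [2]
step 0: S = H·P̄·Hᵀ + R = [289]
step 0: K = P̄·Hᵀ·S⁻¹ = [84/289; -6/17]
step 0: x' = x̄ + K·y = [168/289, -12/17]
step 0: P' = (I − K·H)·P̄ = [3348/289 96/17; 96/17 3]
step 1: x̄ = F·x = [-744/289, 504/289]
step 1: P̄ = F·P·Fᵀ + Q = [4960/289 -10296/289; -10296/289 30999/289]
step 1: y = z − H·x̄ = [2619/289]
step 1: S = H·P̄·Hᵀ + R = [170429/289]
step 1: K = P̄·Hᵀ·S⁻¹ = [25552/170429; -72294/170429]
step 1: x' = x̄ + K·y = [-2136/1757, -3690/1757]
step 1: P' = (I − K·H)·P̄ = [665824/170429 320136/170429; 320136/170429 196215/170429]

step 0: x' = [168/289, -12/17], P' = [3348/289 96/17; 96/17 3]
step 1: x' = [-2136/1757, -3690/1757], P' = [665824/170429 320136/170429; 320136/170429 196215/170429]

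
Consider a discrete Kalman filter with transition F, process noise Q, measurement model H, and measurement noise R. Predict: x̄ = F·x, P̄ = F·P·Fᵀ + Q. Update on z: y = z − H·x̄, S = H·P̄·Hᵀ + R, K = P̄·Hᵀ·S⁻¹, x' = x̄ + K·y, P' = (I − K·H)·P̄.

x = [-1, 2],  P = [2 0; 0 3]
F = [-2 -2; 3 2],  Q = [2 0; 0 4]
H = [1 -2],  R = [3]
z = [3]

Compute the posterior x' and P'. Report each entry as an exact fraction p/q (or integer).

x' = [-24/257, -387/257]
P' = [754/257 272/257; 272/257 274/257]

x̄ = F·x = [-2, 1]
P̄ = F·P·Fᵀ + Q = [22 -24; -24 34]
y = z − H·x̄ = [7]
S = H·P̄·Hᵀ + R = [257]
K = P̄·Hᵀ·S⁻¹ = [70/257; -92/257]
x' = x̄ + K·y = [-24/257, -387/257]
P' = (I − K·H)·P̄ = [754/257 272/257; 272/257 274/257]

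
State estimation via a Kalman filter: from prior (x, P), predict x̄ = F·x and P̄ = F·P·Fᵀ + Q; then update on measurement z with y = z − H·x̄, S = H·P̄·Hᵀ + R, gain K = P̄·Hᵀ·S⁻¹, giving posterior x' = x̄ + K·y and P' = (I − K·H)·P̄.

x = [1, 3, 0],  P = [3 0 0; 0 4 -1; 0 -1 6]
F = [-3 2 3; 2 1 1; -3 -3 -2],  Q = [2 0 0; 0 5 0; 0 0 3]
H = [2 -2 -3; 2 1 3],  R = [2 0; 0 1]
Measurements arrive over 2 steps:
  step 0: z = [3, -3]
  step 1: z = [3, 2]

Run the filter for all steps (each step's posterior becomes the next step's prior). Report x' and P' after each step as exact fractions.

step 0: x' = [16344/114499, 62411/114499, -147405/114499], P' = [508341/572495 1604226/572495 -831748/572495; 1604226/572495 6414101/572495 -3230438/572495; -831748/572495 -3230438/572495 1674534/572495]
step 1: x' = [3138637439/6412386434, -15970176513/6412386434, 3593755677/3206193217], P' = [3485946231/6412386434 9816838707/6412386434 -2583231020/3206193217; 9816838707/6412386434 41368215877/6412386434 -10348184078/3206193217; -2583231020/3206193217 -10348184078/3206193217 5442184170/3206193217]

step 0: x̄ = F·x = [3, 5, -12]
step 0: P̄ = F·P·Fᵀ + Q = [87 3 -20; 3 25 -37; -20 -37 78]
step 0: y = z − H·x̄ = [-29, 22]
step 0: S = H·P̄·Hᵀ + R = [924 -77; -77 626]
step 0: K = P̄·Hᵀ·S⁻¹ = [151737/572495 1632/7435; 35782/572495 -893/7435; -113111/572495 1684/7435]
step 0: x' = x̄ + K·y = [16344/114499, 62411/114499, -147405/114499]
step 0: P' = (I − K·H)·P̄ = [508341/572495 1604226/572495 -831748/572495; 1604226/572495 6414101/572495 -3230438/572495; -831748/572495 -3230438/572495 1674534/572495]
step 1: x̄ = F·x = [-366425/114499, -52306/114499, 58545/114499]
step 1: P̄ = F·P·Fᵀ + Q = [680553/114499 -448290/114499 1069375/114499; -448290/114499 1922702/114499 -3621005/114499; 1069375/114499 -3621005/114499 10169487/114499]
step 1: y = z − H·x̄ = [163910/16357, 76229/10409]
step 1: S = H·P̄·Hᵀ + R = [7067023/16357 -768350/1487; -768350/1487 7781646/10409]
step 1: K = P̄·Hᵀ·S⁻¹ = [709400292/3206193217 1289345049/6412386434; -253412468/3206193217 -1087211177/6412386434; -398323197/3206193217 811906392/3206193217]
step 1: x' = x̄ + K·y = [3138637439/6412386434, -15970176513/6412386434, 3593755677/3206193217]
step 1: P' = (I − K·H)·P̄ = [3485946231/6412386434 9816838707/6412386434 -2583231020/3206193217; 9816838707/6412386434 41368215877/6412386434 -10348184078/3206193217; -2583231020/3206193217 -10348184078/3206193217 5442184170/3206193217]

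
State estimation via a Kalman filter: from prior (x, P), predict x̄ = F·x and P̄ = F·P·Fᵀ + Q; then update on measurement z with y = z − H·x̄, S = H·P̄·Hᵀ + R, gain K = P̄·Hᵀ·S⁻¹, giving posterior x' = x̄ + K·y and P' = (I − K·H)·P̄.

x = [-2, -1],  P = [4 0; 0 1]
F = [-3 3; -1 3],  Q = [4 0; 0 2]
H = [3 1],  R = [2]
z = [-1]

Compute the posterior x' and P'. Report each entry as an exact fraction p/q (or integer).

x' = [30/73, -643/292]
P' = [49/73 -105/73; -105/73 669/146]

x̄ = F·x = [3, -1]
P̄ = F·P·Fᵀ + Q = [49 21; 21 15]
y = z − H·x̄ = [-9]
S = H·P̄·Hᵀ + R = [584]
K = P̄·Hᵀ·S⁻¹ = [21/73; 39/292]
x' = x̄ + K·y = [30/73, -643/292]
P' = (I − K·H)·P̄ = [49/73 -105/73; -105/73 669/146]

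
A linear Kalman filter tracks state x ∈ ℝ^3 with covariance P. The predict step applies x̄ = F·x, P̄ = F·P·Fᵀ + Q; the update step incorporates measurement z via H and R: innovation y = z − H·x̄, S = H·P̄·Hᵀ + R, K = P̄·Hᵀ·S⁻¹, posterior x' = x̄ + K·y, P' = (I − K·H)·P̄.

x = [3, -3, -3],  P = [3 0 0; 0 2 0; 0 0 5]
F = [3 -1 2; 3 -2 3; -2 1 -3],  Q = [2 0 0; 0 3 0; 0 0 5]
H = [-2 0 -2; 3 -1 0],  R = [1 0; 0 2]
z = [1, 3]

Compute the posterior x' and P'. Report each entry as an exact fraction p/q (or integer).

x' = [14960/5267, 28764/5267, -34111/10534]
P' = [13421/5267 34687/5267 -13746/5267; 34687/5267 97745/5267 -35671/5267; -13746/5267 -35671/5267 30731/10534]

x̄ = F·x = [6, 6, 0]
P̄ = F·P·Fᵀ + Q = [51 61 -50; 61 83 -67; -50 -67 64]
y = z − H·x̄ = [13, -9]
S = H·P̄·Hᵀ + R = [61 -18; -18 178]
K = P̄·Hᵀ·S⁻¹ = [650/5267 2788/5267; 1968/5267 3158/5267; -3239/5267 -5567/10534]
x' = x̄ + K·y = [14960/5267, 28764/5267, -34111/10534]
P' = (I − K·H)·P̄ = [13421/5267 34687/5267 -13746/5267; 34687/5267 97745/5267 -35671/5267; -13746/5267 -35671/5267 30731/10534]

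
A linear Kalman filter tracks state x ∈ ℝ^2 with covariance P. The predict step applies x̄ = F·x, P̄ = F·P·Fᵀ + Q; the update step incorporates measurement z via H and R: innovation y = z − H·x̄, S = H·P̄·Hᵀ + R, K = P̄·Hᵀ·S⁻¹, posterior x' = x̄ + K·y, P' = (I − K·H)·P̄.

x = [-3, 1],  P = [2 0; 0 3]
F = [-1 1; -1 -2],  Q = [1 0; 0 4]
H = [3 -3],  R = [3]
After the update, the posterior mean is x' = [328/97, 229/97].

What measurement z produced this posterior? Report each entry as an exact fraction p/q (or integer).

x̄ = F·x = [4, 1]
P̄ = F·P·Fᵀ + Q = [6 -4; -4 18]
S = H·P̄·Hᵀ + R = [291]
K = P̄·Hᵀ·S⁻¹ = [10/97; -22/97]
x' − x̄ = [-60/97, 132/97] = K·y
y = (KᵀK)⁻¹·Kᵀ·(x' − x̄) = [-6]
z = y + H·x̄ = [-6] + [9] = [3]

z = [3]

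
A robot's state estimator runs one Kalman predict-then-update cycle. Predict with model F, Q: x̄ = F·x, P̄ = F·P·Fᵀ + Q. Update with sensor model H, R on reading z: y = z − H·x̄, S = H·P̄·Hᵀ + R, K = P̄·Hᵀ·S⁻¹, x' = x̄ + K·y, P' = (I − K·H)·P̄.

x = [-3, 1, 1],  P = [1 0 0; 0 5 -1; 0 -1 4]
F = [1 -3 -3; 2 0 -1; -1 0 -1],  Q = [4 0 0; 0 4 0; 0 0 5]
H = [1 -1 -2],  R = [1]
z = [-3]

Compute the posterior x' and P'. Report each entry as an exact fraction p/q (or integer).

x' = [-184/25, -36/5, 36/25]
P' = [3419/75 206/15 1174/75; 206/15 35/3 16/15; 1174/75 16/15 554/75]

x̄ = F·x = [-9, -7, 2]
P̄ = F·P·Fᵀ + Q = [68 11 8; 11 12 2; 8 2 10]
y = z − H·x̄ = [3]
S = H·P̄·Hᵀ + R = [75]
K = P̄·Hᵀ·S⁻¹ = [41/75; -1/15; -14/75]
x' = x̄ + K·y = [-184/25, -36/5, 36/25]
P' = (I − K·H)·P̄ = [3419/75 206/15 1174/75; 206/15 35/3 16/15; 1174/75 16/15 554/75]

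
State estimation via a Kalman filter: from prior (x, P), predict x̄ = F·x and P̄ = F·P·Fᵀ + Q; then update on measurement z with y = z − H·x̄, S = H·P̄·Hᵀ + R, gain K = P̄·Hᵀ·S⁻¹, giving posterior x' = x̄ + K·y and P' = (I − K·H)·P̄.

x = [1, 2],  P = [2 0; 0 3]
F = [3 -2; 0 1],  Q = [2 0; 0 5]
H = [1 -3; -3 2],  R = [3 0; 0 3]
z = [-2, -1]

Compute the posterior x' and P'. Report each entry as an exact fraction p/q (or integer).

x' = [12517/12385, 12724/12385]
P' = [8868/12385 5886/12385; 5886/12385 6672/12385]

x̄ = F·x = [-1, 2]
P̄ = F·P·Fᵀ + Q = [32 -6; -6 8]
y = z − H·x̄ = [5, -8]
S = H·P̄·Hᵀ + R = [143 -210; -210 395]
K = P̄·Hᵀ·S⁻¹ = [-586/2477 -4944/12385; -942/2477 -1438/12385]
x' = x̄ + K·y = [12517/12385, 12724/12385]
P' = (I − K·H)·P̄ = [8868/12385 5886/12385; 5886/12385 6672/12385]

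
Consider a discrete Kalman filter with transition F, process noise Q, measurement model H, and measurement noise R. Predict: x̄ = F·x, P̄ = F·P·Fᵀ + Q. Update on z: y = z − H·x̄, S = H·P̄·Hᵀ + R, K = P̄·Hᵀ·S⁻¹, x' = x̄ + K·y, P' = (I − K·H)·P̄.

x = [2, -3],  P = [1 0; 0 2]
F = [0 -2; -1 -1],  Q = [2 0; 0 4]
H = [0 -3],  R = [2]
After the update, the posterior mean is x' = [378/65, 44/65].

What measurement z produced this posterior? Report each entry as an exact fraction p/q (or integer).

x̄ = F·x = [6, 1]
P̄ = F·P·Fᵀ + Q = [10 4; 4 7]
S = H·P̄·Hᵀ + R = [65]
K = P̄·Hᵀ·S⁻¹ = [-12/65; -21/65]
x' − x̄ = [-12/65, -21/65] = K·y
y = (KᵀK)⁻¹·Kᵀ·(x' − x̄) = [1]
z = y + H·x̄ = [1] + [-3] = [-2]

z = [-2]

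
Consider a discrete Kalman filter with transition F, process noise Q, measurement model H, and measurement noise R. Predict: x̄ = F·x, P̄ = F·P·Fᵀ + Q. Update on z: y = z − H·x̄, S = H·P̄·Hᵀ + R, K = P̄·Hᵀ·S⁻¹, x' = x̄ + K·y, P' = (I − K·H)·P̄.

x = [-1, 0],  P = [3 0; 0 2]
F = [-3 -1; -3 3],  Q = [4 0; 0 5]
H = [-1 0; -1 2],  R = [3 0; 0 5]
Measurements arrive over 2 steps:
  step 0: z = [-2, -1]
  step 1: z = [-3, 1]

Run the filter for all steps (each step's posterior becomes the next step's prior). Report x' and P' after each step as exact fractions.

step 0: x̄ = F·x = [3, 3]
step 0: P̄ = F·P·Fᵀ + Q = [33 21; 21 50]
step 0: y = z − H·x̄ = [1, -4]
step 0: S = H·P̄·Hᵀ + R = [36 -9; -9 154]
step 0: K = P̄·Hᵀ·S⁻¹ = [-1667/1821 3/607; -841/1821 295/607]
step 0: x' = x̄ + K·y = [3760/1821, 1082/1821]
step 0: P' = (I − K·H)·P̄ = [1667/607 841/607; 841/607 1158/607]
step 1: x̄ = F·x = [-12362/1821, -2678/607]
step 1: P̄ = F·P·Fᵀ + Q = [23635/607 6483/607; 6483/607 13322/607]
step 1: y = z − H·x̄ = [-17825/1821, 5527/1821]
step 1: S = H·P̄·Hᵀ + R = [25456/607 10669/607; 10669/607 54026/607]
step 1: K = P̄·Hᵀ·S⁻¹ = [-8441/9155 -141/9155; -4103/9155 959449/2078185]
step 1: x' = x̄ + K·y = [20048/9155, 2860298/2078185]
step 1: P' = (I − K·H)·P̄ = [25323/9155 12309/9155; 12309/9155 3795694/2078185]

step 0: x' = [3760/1821, 1082/1821], P' = [1667/607 841/607; 841/607 1158/607]
step 1: x' = [20048/9155, 2860298/2078185], P' = [25323/9155 12309/9155; 12309/9155 3795694/2078185]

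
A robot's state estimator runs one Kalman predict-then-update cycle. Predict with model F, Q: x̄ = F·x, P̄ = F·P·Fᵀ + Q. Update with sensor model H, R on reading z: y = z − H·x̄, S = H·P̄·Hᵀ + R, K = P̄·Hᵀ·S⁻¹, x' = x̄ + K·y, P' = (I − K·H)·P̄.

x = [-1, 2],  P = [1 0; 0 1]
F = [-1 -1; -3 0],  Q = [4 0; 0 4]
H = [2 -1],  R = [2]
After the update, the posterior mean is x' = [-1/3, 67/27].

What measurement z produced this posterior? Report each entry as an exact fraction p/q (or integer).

z = [-3]

x̄ = F·x = [-1, 3]
P̄ = F·P·Fᵀ + Q = [6 3; 3 13]
S = H·P̄·Hᵀ + R = [27]
K = P̄·Hᵀ·S⁻¹ = [1/3; -7/27]
x' − x̄ = [2/3, -14/27] = K·y
y = (KᵀK)⁻¹·Kᵀ·(x' − x̄) = [2]
z = y + H·x̄ = [2] + [-5] = [-3]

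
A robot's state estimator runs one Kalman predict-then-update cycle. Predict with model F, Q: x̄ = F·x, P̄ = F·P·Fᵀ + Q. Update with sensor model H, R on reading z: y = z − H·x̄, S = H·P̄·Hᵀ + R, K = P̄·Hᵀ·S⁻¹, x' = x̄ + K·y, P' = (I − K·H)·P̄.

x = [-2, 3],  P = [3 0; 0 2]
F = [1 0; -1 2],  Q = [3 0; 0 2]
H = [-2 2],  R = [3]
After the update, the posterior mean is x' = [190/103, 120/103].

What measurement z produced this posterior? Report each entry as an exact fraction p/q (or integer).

z = [-2]

x̄ = F·x = [-2, 8]
P̄ = F·P·Fᵀ + Q = [6 -3; -3 13]
S = H·P̄·Hᵀ + R = [103]
K = P̄·Hᵀ·S⁻¹ = [-18/103; 32/103]
x' − x̄ = [396/103, -704/103] = K·y
y = (KᵀK)⁻¹·Kᵀ·(x' − x̄) = [-22]
z = y + H·x̄ = [-22] + [20] = [-2]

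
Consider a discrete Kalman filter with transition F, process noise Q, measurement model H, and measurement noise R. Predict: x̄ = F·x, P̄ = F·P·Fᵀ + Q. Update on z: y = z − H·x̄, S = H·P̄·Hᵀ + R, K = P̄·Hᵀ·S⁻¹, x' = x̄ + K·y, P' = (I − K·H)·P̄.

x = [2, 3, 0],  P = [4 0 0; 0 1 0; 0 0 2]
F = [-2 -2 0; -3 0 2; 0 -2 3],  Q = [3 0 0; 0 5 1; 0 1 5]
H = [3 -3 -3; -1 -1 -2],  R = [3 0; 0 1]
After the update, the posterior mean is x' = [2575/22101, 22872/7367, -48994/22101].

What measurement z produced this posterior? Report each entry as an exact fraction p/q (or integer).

x̄ = F·x = [-10, -6, -6]
P̄ = F·P·Fᵀ + Q = [23 24 4; 24 49 13; 4 13 27]
S = H·P̄·Hᵀ + R = [624 345; 345 297]
K = P̄·Hᵀ·S⁻¹ = [4840/22101 -9715/22101; 33/7367 -2494/7367; -2527/22101 -2348/22101]
x' − x̄ = [223585/22101, 67074/7367, 83612/22101] = K·y
y = (KᵀK)⁻¹·Kᵀ·(x' − x̄) = [-8, -27]
z = y + H·x̄ = [-8, -27] + [6, 28] = [-2, 1]

z = [-2, 1]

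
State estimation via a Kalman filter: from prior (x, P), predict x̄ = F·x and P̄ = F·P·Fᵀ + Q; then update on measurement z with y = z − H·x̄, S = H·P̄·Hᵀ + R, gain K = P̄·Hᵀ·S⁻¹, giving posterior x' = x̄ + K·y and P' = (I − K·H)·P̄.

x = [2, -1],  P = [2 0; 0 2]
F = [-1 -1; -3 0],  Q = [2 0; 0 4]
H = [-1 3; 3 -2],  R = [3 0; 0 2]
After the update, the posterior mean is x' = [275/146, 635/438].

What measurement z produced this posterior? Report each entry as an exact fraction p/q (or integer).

z = [3, 3]

x̄ = F·x = [-1, -6]
P̄ = F·P·Fᵀ + Q = [6 6; 6 22]
S = H·P̄·Hᵀ + R = [171 -84; -84 72]
K = P̄·Hᵀ·S⁻¹ = [19/73 113/292; 89/219 33/292]
x' − x̄ = [421/146, 3263/438] = K·y
y = (KᵀK)⁻¹·Kᵀ·(x' − x̄) = [20, -6]
z = y + H·x̄ = [20, -6] + [-17, 9] = [3, 3]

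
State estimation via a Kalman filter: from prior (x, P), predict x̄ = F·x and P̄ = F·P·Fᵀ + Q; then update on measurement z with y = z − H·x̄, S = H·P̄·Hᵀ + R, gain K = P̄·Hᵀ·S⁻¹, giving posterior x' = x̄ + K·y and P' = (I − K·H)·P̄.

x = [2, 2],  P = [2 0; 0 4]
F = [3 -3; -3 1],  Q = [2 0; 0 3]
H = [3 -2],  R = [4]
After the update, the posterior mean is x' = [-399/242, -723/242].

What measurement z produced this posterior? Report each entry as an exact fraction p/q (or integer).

z = [1]

x̄ = F·x = [0, -4]
P̄ = F·P·Fᵀ + Q = [56 -30; -30 25]
S = H·P̄·Hᵀ + R = [968]
K = P̄·Hᵀ·S⁻¹ = [57/242; -35/242]
x' − x̄ = [-399/242, 245/242] = K·y
y = (KᵀK)⁻¹·Kᵀ·(x' − x̄) = [-7]
z = y + H·x̄ = [-7] + [8] = [1]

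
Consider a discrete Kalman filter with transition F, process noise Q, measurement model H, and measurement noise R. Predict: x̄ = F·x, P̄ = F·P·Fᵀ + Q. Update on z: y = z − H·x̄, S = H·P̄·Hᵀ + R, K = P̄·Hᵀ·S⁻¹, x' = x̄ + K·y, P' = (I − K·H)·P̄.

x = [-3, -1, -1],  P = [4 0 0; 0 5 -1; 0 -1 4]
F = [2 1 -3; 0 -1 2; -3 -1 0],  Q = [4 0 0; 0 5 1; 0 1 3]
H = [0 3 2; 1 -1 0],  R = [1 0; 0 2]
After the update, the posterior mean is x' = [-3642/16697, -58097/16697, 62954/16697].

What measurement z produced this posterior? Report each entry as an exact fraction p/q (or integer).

z = [-3, 3]

x̄ = F·x = [-4, -1, 10]
P̄ = F·P·Fᵀ + Q = [67 -34 -32; -34 30 8; -32 8 44]
S = H·P̄·Hᵀ + R = [543 -272; -272 167]
K = P̄·Hᵀ·S⁻¹ = [-250/16697 9691/16697; 294/16697 -5920/16697; 7824/16697 8744/16697]
x' − x̄ = [63146/16697, -41400/16697, -104016/16697] = K·y
y = (KᵀK)⁻¹·Kᵀ·(x' − x̄) = [-20, 6]
z = y + H·x̄ = [-20, 6] + [17, -3] = [-3, 3]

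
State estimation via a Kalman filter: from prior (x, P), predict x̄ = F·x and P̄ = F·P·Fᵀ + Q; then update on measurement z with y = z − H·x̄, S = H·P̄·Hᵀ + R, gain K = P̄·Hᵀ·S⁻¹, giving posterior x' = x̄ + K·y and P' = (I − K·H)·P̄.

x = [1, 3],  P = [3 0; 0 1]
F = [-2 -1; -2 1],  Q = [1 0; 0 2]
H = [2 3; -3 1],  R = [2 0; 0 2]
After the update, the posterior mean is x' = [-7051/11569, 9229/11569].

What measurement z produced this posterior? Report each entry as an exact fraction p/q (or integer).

z = [1, 2]

x̄ = F·x = [-5, 1]
P̄ = F·P·Fᵀ + Q = [14 11; 11 15]
S = H·P̄·Hᵀ + R = [325 -116; -116 77]
K = P̄·Hᵀ·S⁻¹ = [1101/11569 -2999/11569; 3071/11569 1922/11569]
x' − x̄ = [50794/11569, -2340/11569] = K·y
y = (KᵀK)⁻¹·Kᵀ·(x' − x̄) = [8, -14]
z = y + H·x̄ = [8, -14] + [-7, 16] = [1, 2]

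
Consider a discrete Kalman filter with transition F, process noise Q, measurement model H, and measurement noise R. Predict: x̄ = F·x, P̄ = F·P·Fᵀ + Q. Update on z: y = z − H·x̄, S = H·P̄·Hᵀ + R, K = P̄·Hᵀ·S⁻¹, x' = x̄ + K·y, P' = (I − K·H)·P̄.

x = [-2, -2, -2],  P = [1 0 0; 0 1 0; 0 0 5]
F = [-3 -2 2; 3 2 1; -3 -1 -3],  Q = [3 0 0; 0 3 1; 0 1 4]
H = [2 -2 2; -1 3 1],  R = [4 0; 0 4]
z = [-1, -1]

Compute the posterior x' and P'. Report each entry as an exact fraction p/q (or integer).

x' = [1288/7893, -1903/15786, -8821/15786]
P' = [99428/7893 46745/7893 -54007/7893; 46745/7893 48613/15786 -50201/15786; -54007/7893 -50201/15786 70729/15786]

x̄ = F·x = [6, -12, 14]
P̄ = F·P·Fᵀ + Q = [36 -3 -19; -3 21 -25; -19 -25 59]
y = z − H·x̄ = [-65, 27]
S = H·P̄·Hᵀ + R = [540 -204; -204 194]
K = P̄·Hᵀ·S⁻¹ = [-662/7893 -1100/2631; -1331/7893 179/5262; 3229/7893 2345/5262]
x' = x̄ + K·y = [1288/7893, -1903/15786, -8821/15786]
P' = (I − K·H)·P̄ = [99428/7893 46745/7893 -54007/7893; 46745/7893 48613/15786 -50201/15786; -54007/7893 -50201/15786 70729/15786]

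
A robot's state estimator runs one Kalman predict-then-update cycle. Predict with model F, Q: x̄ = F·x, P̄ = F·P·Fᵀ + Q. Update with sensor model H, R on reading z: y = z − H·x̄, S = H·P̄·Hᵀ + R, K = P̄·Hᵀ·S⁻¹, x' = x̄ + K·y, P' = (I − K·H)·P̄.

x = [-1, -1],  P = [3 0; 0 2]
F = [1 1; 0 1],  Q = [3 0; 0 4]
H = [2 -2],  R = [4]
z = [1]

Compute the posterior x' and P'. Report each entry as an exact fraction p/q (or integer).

x̄ = F·x = [-2, -1]
P̄ = F·P·Fᵀ + Q = [8 2; 2 6]
y = z − H·x̄ = [3]
S = H·P̄·Hᵀ + R = [44]
K = P̄·Hᵀ·S⁻¹ = [3/11; -2/11]
x' = x̄ + K·y = [-13/11, -17/11]
P' = (I − K·H)·P̄ = [52/11 46/11; 46/11 50/11]

x' = [-13/11, -17/11]
P' = [52/11 46/11; 46/11 50/11]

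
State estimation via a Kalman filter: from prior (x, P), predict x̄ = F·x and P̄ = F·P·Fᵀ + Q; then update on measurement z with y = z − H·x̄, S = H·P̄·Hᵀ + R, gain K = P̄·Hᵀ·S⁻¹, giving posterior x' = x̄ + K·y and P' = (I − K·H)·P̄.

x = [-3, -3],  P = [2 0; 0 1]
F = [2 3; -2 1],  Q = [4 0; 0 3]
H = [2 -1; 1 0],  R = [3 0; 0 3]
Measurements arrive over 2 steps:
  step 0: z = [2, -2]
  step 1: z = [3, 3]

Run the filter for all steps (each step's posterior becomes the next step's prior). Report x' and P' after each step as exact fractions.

step 0: x' = [-1000/647, -2607/647], P' = [870/647 1317/647; 1317/647 3513/647]
step 1: x' = [644725/365261, 78505/365261], P' = [458586/365261 601611/365261; 601611/365261 1501593/365261]

step 0: x̄ = F·x = [-15, 3]
step 0: P̄ = F·P·Fᵀ + Q = [21 -5; -5 12]
step 0: y = z − H·x̄ = [35, 13]
step 0: S = H·P̄·Hᵀ + R = [119 47; 47 24]
step 0: K = P̄·Hᵀ·S⁻¹ = [141/647 290/647; -293/647 439/647]
step 0: x' = x̄ + K·y = [-1000/647, -2607/647]
step 0: P' = (I − K·H)·P̄ = [870/647 1317/647; 1317/647 3513/647]
step 1: x̄ = F·x = [-9821/647, -607/647]
step 1: P̄ = F·P·Fᵀ + Q = [53489/647 1791/647; 1791/647 3666/647]
step 1: y = z − H·x̄ = [20976/647, 11762/647]
step 1: S = H·P̄·Hᵀ + R = [212399/647 105187/647; 105187/647 55430/647]
step 1: K = P̄·Hᵀ·S⁻¹ = [105187/365261 152862/365261; -99457/365261 200537/365261]
step 1: x' = x̄ + K·y = [644725/365261, 78505/365261]
step 1: P' = (I − K·H)·P̄ = [458586/365261 601611/365261; 601611/365261 1501593/365261]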